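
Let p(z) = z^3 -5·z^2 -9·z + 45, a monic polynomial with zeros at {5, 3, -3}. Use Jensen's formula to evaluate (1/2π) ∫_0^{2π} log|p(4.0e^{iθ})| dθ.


Zeros: -3, 3, 5; r = 4.0.
Inside |z| < r: -3, 3. Outside (|z| ≥ r): 5.
p(0) = 45, so log|p(0)| = log(45) = 3.8067.
Apply Jensen: I(r) = log|p(0)| + Σ_k log(r/|z_k|), summed over zeros inside |z| < r.
  log(r/|z_k|) for z_k = 3: log(4.0/3) = 0.2877
  log(r/|z_k|) for z_k = -3: log(4.0/3) = 0.2877
  Outside zeros (5) contribute nothing to the Jensen sum.
Sum over inside zeros: 0.5754.
I(r) = log|p(0)| + (inside sum) = 3.8067 + 0.5754 = 4.3820.
Note: since some zeros are outside |z| ≤ r, the simplified n·log(r) form does NOT apply — only the inside zeros contribute.

I(r) ≈ 4.3820.


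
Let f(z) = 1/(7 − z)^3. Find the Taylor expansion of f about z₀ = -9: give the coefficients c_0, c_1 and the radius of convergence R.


Let w = z − z₀, so z = z₀ + w.
Then 7 − z = 7 − (z₀ + w) = (7 − z₀) − w = 16 − w.
f(z) = 1/(16 − w)^3 = (1/(16)^3) · (1 − w/(16))^{−3}.
By the binomial series (1−u)^{−3} = Σ_{n≥0} C(n+2, 2) u^n for |u|<1, with u = w/(16):
  c_n = C(n+2, 2) / (16)^(n+3).
  c_0 = 1/(16)^3 = 1/4096.
  c_1 = 3/(16)^4 = 3/65536.
The series is valid for |w/d| < 1, i.e. |z − z₀| < |d|.
Radius of convergence: R = |7 − z₀| = |16| = 16 (distance from z₀ to the singularity z = 7).

c_0 = 1/4096, c_1 = 3/65536; R = 16.


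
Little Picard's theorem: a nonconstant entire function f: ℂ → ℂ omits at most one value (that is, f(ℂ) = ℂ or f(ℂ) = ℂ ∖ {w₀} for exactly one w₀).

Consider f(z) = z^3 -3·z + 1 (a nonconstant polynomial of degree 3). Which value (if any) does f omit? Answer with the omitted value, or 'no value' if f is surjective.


Little Picard bounds the complement of f(ℂ) to at most one point.
For every w ∈ ℂ, the equation p(z) − w = 0 is a nonconstant polynomial in z and hence has at least one root by the fundamental theorem of algebra. So p is surjective onto ℂ, omitting no value.

Omitted value: no value.


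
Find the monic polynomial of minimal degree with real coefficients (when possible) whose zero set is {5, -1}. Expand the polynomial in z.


The polynomial is p(z) = ∏_{α ∈ S} (z − α), where S = {5, -1}.
Expanding the product yields: p(z) = z^2 -4·z -5.
The resulting polynomial has degree 2 and real coefficients as required.

p(z) = z^2 -4·z -5.


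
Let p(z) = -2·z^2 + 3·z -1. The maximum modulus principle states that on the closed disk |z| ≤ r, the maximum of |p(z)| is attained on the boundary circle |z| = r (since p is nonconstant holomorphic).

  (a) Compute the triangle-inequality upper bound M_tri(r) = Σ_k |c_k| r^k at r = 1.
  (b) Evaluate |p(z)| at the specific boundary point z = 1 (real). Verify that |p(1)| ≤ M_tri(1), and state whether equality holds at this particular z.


Coefficients: c_0 = -1, c_1 = 3, c_2 = -2. Radius r = 1.
Part (a). Triangle bound: M_tri(r) = Σ_k |c_k| r^k
  = |-1|·1^0 + |3|·1^1 + |-2|·1^2
  = 1 + 3 + 2 = 6.
This bounds M(r) := max_{|z|=r} |p(z)| from above; equality holds iff all terms c_k z^k can be made to align in phase at a single z on |z|=r.
Part (b). At z = 1 (real, on the circle |z| = r):
  p(1) = (-1)·1^0 + (3)·1^1 + (-2)·1^2 = 0.
  |p(1)| = 0.
Check: |p(1)| = 0 ≤ 6 = M_tri(1). ✓ Equality does not hold at z = 1 (the coefficients have mixed signs, so the terms do not all align in phase there).

M_tri(1) = 6; |p(1)| = 0; equality at z=1: no.


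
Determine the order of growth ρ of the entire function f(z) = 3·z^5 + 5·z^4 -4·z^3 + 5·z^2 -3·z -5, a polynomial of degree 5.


|f(z)| ≤ Σ|c_k|·r^k = O(r^5) as r → ∞. Polynomial growth is O(e^{r^ε}) for every ε > 0 (since r^5/e^{r^ε} → 0), so ρ ≤ ε for all ε > 0, i.e. ρ = 0. Every nonconstant polynomial has order 0.
Therefore ρ = 0.

Order ρ = 0.


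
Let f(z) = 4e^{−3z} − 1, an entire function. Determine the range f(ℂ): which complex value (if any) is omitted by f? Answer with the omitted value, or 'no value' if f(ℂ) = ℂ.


Little Picard bounds the complement of f(ℂ) to at most one point.
e^{−3z} is never zero on ℂ, so 4·e^{−3z} takes every value in ℂ ∖ {0}. Adding -1 shifts the range to ℂ ∖ {-1}. Thus f omits exactly the value -1.

Omitted value: -1.


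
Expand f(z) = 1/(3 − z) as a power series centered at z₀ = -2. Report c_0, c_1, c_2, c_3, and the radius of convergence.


Let w = z − z₀, so z = z₀ + w.
Then 3 − z = 3 − (z₀ + w) = (3 − z₀) − w = 5 − w.
f(z) = 1/(5 − w) = (1/(5)) · 1/(1 − w/(5)) = Σ_{n≥0} w^n / (5)^(n+1).
So c_n = 1/(5)^(n+1):
  c_0 = 1/(5)^1 = 1/5.
  c_1 = 1/(5)^2 = 1/25.
  c_2 = 1/(5)^3 = 1/125.
  c_3 = 1/(5)^4 = 1/625.
The series is valid for |w/d| < 1, i.e. |z − z₀| < |d|.
Radius of convergence: R = |3 − z₀| = |5| = 5 (distance from z₀ to the singularity z = 3).

c_0 = 1/5, c_1 = 1/25, c_2 = 1/125, c_3 = 1/625; R = 5.


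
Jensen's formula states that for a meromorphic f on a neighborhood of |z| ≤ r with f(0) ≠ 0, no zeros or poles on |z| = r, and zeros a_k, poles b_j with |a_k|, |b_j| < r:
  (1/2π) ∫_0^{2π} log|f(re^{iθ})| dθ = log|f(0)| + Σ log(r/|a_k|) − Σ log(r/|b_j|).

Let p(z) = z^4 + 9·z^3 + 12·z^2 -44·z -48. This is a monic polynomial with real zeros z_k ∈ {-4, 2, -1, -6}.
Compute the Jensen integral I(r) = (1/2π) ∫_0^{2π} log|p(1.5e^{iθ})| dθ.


Zeros: -6, -4, -1, 2; r = 1.5.
Inside |z| < r: -1. Outside (|z| ≥ r): -6, -4, 2.
p(0) = -48, so log|p(0)| = log(48) = 3.8712.
Apply Jensen: I(r) = log|p(0)| + Σ_k log(r/|z_k|), summed over zeros inside |z| < r.
  log(r/|z_k|) for z_k = -1: log(1.5/1) = 0.4055
  Outside zeros (-6, -4, 2) contribute nothing to the Jensen sum.
Sum over inside zeros: 0.4055.
I(r) = log|p(0)| + (inside sum) = 3.8712 + 0.4055 = 4.2767.
Note: since some zeros are outside |z| ≤ r, the simplified n·log(r) form does NOT apply — only the inside zeros contribute.

I(r) ≈ 4.2767.


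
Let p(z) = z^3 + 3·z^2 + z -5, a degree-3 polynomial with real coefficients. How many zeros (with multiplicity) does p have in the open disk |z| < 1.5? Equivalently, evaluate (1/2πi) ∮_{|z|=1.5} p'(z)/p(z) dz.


The zeros of p are: 1, (-2 + 1i), (-2 - 1i).
Their magnitudes are: 1, 2.236, 2.236.
Zeros with |z| < R = 1.5: 1.
Count = 1.
By the argument principle, (1/2πi) ∮_{|z|=R} p'(z)/p(z) dz equals exactly this count.

Number of zeros inside |z| < 1.5: 1.


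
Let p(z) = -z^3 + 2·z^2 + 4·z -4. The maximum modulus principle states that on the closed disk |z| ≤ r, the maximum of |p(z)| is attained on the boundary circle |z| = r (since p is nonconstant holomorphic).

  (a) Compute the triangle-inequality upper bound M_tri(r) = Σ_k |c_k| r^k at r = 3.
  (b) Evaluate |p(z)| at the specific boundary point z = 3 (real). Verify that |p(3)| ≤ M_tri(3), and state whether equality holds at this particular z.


Coefficients: c_0 = -4, c_1 = 4, c_2 = 2, c_3 = -1. Radius r = 3.
Part (a). Triangle bound: M_tri(r) = Σ_k |c_k| r^k
  = |-4|·3^0 + |4|·3^1 + |2|·3^2 + |-1|·3^3
  = 4 + 12 + 18 + 27 = 61.
This bounds M(r) := max_{|z|=r} |p(z)| from above; equality holds iff all terms c_k z^k can be made to align in phase at a single z on |z|=r.
Part (b). At z = 3 (real, on the circle |z| = r):
  p(3) = (-4)·3^0 + (4)·3^1 + (2)·3^2 + (-1)·3^3 = -1.
  |p(3)| = 1.
Check: |p(3)| = 1 ≤ 61 = M_tri(3). ✓ Equality does not hold at z = 3 (the coefficients have mixed signs, so the terms do not all align in phase there).

M_tri(3) = 61; |p(3)| = 1; equality at z=3: no.


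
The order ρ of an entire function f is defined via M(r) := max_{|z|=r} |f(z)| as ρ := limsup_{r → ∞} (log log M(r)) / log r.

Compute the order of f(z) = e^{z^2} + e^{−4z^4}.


Each summand is entire of order 2 and 4 respectively (as in the single-exponential case). The order of a sum is at most the max of the orders, so ρ ≤ 4. For the lower bound: on |z|=r choose arg z so that -4z^4 is real positive; then |e^{-4z^4}| = e^{4r^4} while |e^{1z^2}| ≤ e^{1r^2} = o(e^{4r^4}). So |f| ≥ e^{4r^4}(1 − o(1)) and ρ ≥ 4. Hence ρ = max(2, 4) = 4.
Therefore ρ = 4.

Order ρ = 4.


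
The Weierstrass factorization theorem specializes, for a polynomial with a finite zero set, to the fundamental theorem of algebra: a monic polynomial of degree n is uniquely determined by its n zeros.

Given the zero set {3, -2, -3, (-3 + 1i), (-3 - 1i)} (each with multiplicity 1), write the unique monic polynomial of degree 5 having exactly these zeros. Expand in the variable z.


The polynomial is p(z) = ∏_{α ∈ S} (z − α), where S = {3, -2, -3, (-3 + 1i), (-3 - 1i)}.
Expanding the product yields: p(z) = z^5 + 8·z^4 + 13·z^3 -52·z^2 -198·z -180.
Note conjugate pairs combine to real quadratics: (z − (-3+1i))(z − (-3−1i)) = z² + 6z + 10.
The resulting polynomial has degree 5 and real coefficients as required.

p(z) = z^5 + 8·z^4 + 13·z^3 -52·z^2 -198·z -180.


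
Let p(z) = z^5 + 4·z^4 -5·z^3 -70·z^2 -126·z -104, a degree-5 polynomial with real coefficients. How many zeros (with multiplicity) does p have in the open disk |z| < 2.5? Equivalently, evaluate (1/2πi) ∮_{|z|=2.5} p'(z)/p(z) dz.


The zeros of p are: 4, (-1 + 1i), (-1 - 1i), (-3 + 2i), (-3 - 2i).
Their magnitudes are: 4, 1.414, 1.414, 3.606, 3.606.
Zeros with |z| < R = 2.5: (-1 + 1i), (-1 - 1i).
Count = 2.
By the argument principle, (1/2πi) ∮_{|z|=R} p'(z)/p(z) dz equals exactly this count.

Number of zeros inside |z| < 2.5: 2.


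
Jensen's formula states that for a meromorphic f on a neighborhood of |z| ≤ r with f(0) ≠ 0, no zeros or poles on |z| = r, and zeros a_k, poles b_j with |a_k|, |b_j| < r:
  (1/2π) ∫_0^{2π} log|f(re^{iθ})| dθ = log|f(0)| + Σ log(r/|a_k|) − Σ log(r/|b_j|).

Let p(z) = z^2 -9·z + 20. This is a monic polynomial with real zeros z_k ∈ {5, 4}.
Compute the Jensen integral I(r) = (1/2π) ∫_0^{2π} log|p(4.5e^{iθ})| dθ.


Zeros: 4, 5; r = 4.5.
Inside |z| < r: 4. Outside (|z| ≥ r): 5.
p(0) = 20, so log|p(0)| = log(20) = 2.9957.
Apply Jensen: I(r) = log|p(0)| + Σ_k log(r/|z_k|), summed over zeros inside |z| < r.
  log(r/|z_k|) for z_k = 4: log(4.5/4) = 0.1178
  Outside zeros (5) contribute nothing to the Jensen sum.
Sum over inside zeros: 0.1178.
I(r) = log|p(0)| + (inside sum) = 2.9957 + 0.1178 = 3.1135.
Note: since some zeros are outside |z| ≤ r, the simplified n·log(r) form does NOT apply — only the inside zeros contribute.

I(r) ≈ 3.1135.


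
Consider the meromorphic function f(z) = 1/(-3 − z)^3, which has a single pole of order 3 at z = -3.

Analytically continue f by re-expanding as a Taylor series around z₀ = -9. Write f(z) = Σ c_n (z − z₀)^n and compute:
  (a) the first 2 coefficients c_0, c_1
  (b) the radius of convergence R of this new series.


Let w = z − z₀, so z = z₀ + w.
Then -3 − z = -3 − (z₀ + w) = (-3 − z₀) − w = 6 − w.
f(z) = 1/(6 − w)^3 = (1/(6)^3) · (1 − w/(6))^{−3}.
By the binomial series (1−u)^{−3} = Σ_{n≥0} C(n+2, 2) u^n for |u|<1, with u = w/(6):
  c_n = C(n+2, 2) / (6)^(n+3).
  c_0 = 1/(6)^3 = 1/216.
  c_1 = 3/(6)^4 = 1/432.
The series is valid for |w/d| < 1, i.e. |z − z₀| < |d|.
Radius of convergence: R = |-3 − z₀| = |6| = 6 (distance from z₀ to the singularity z = -3).

c_0 = 1/216, c_1 = 1/432; R = 6.


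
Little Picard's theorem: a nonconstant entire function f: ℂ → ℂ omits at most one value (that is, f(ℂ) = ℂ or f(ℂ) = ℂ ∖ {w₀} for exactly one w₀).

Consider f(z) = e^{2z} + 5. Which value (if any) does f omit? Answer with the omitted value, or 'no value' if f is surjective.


Little Picard bounds the complement of f(ℂ) to at most one point.
e^{2z} is never zero on ℂ, so 1·e^{2z} takes every value in ℂ ∖ {0}. Adding 5 shifts the range to ℂ ∖ {5}. Thus f omits exactly the value 5.

Omitted value: 5.


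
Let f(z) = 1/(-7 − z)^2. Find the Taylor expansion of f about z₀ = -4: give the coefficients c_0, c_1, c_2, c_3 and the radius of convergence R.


Let w = z − z₀, so z = z₀ + w.
Then -7 − z = -7 − (z₀ + w) = (-7 − z₀) − w = -3 − w.
f(z) = 1/(-3 − w)^2 = (1/(-3)^2) · (1 − w/(-3))^{−2}.
By the binomial series (1−u)^{−2} = Σ_{n≥0} C(n+1, 1) u^n for |u|<1, with u = w/(-3):
  c_n = C(n+1, 1) / (-3)^(n+2).
  c_0 = 1/(-3)^2 = 1/9.
  c_1 = 2/(-3)^3 = -2/27.
  c_2 = 3/(-3)^4 = 1/27.
  c_3 = 4/(-3)^5 = -4/243.
The series is valid for |w/d| < 1, i.e. |z − z₀| < |d|.
Radius of convergence: R = |-7 − z₀| = |-3| = 3 (distance from z₀ to the singularity z = -7).

c_0 = 1/9, c_1 = -2/27, c_2 = 1/27, c_3 = -4/243; R = 3.


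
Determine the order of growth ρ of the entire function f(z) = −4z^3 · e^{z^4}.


M(r) = max_{|z|=r} |-4|·|z|^3·|e^{z^4}| = 4·r^3 · e^{1r^4} (the factors attain their maxima compatibly on |z|=r). Then log M(r) = log 4 + 3·log r + 1r^4, dominated by the last term, so log log M(r) ~ 4·log r. The polynomial factor -4z^3 contributes only a log r term and does not affect the order. ρ = 4.
Therefore ρ = 4.

Order ρ = 4.


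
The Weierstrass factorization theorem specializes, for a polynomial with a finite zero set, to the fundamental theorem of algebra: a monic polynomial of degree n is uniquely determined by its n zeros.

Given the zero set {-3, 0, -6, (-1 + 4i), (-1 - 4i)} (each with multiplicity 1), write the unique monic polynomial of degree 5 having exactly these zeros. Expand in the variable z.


The polynomial is p(z) = ∏_{α ∈ S} (z − α), where S = {-3, 0, -6, (-1 + 4i), (-1 - 4i)}.
Expanding the product yields: p(z) = z^5 + 11·z^4 + 53·z^3 + 189·z^2 + 306·z.
Note conjugate pairs combine to real quadratics: (z − (-1+4i))(z − (-1−4i)) = z² + 2z + 17.
The resulting polynomial has degree 5 and real coefficients as required.

p(z) = z^5 + 11·z^4 + 53·z^3 + 189·z^2 + 306·z.


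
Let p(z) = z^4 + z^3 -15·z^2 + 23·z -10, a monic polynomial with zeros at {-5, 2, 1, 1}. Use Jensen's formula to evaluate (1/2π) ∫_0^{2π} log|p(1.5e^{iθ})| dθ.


Zeros: -5, 1, 1, 2; r = 1.5.
Inside |z| < r: 1, 1. Outside (|z| ≥ r): -5, 2.
p(0) = -10, so log|p(0)| = log(10) = 2.3026.
Apply Jensen: I(r) = log|p(0)| + Σ_k log(r/|z_k|), summed over zeros inside |z| < r.
  log(r/|z_k|) for z_k = 1: log(1.5/1) = 0.4055
  log(r/|z_k|) for z_k = 1: log(1.5/1) = 0.4055
  Outside zeros (-5, 2) contribute nothing to the Jensen sum.
Sum over inside zeros: 0.8109.
I(r) = log|p(0)| + (inside sum) = 2.3026 + 0.8109 = 3.1135.
Note: since some zeros are outside |z| ≤ r, the simplified n·log(r) form does NOT apply — only the inside zeros contribute.

I(r) ≈ 3.1135.


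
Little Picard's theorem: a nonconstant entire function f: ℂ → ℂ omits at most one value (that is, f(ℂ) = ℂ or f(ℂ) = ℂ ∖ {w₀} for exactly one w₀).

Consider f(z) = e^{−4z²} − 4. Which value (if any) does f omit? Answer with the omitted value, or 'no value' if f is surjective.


Little Picard bounds the complement of f(ℂ) to at most one point.
The exponent g(z) = −4z² is a nonconstant polynomial, hence surjective onto ℂ. So e^{g(z)} takes every value in {e^w : w ∈ ℂ} = ℂ ∖ {0}. Adding -4 shifts the range to ℂ ∖ {-4}. f omits exactly -4.

Omitted value: -4.


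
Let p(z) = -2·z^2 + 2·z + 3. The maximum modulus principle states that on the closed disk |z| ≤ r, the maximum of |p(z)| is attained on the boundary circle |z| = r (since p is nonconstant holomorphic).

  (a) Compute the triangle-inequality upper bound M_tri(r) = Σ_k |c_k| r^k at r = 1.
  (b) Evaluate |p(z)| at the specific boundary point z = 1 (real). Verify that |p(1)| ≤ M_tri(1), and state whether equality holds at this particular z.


Coefficients: c_0 = 3, c_1 = 2, c_2 = -2. Radius r = 1.
Part (a). Triangle bound: M_tri(r) = Σ_k |c_k| r^k
  = |3|·1^0 + |2|·1^1 + |-2|·1^2
  = 3 + 2 + 2 = 7.
This bounds M(r) := max_{|z|=r} |p(z)| from above; equality holds iff all terms c_k z^k can be made to align in phase at a single z on |z|=r.
Part (b). At z = 1 (real, on the circle |z| = r):
  p(1) = (3)·1^0 + (2)·1^1 + (-2)·1^2 = 3.
  |p(1)| = 3.
Check: |p(1)| = 3 ≤ 7 = M_tri(1). ✓ Equality does not hold at z = 1 (the coefficients have mixed signs, so the terms do not all align in phase there).

M_tri(1) = 7; |p(1)| = 3; equality at z=1: no.


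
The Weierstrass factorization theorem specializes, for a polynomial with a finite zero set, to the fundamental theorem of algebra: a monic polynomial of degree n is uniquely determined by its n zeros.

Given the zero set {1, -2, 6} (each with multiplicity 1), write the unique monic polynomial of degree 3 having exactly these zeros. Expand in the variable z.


The polynomial is p(z) = ∏_{α ∈ S} (z − α), where S = {1, -2, 6}.
Expanding the product yields: p(z) = z^3 -5·z^2 -8·z + 12.
The resulting polynomial has degree 3 and real coefficients as required.

p(z) = z^3 -5·z^2 -8·z + 12.


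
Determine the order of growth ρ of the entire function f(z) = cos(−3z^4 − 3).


Write cos(w) = (e^{iw} ± e^{−iw})/(2 or 2i), so |cos(w)| ≤ e^{|w|}. With w = −3z^4 − 3, |w| ≤ 3r^4 + 3 on |z|=r, giving M(r) ≤ e^{3r^4 + 3} and ρ ≤ 4. For the lower bound, choose z on |z|=r with -3z^4 purely imaginary of modulus 3r^4; then |cos(−3z^4 − 3)| grows like e^{3r^4}/2, so ρ ≥ 4. Hence ρ = 4.
Therefore ρ = 4.

Order ρ = 4.


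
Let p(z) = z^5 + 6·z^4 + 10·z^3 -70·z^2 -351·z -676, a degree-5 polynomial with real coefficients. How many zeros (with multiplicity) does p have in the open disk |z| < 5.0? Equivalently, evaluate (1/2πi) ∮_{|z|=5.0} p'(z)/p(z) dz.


The zeros of p are: (-3 + 2i), (-3 - 2i), 4, (-2 + 3i), (-2 - 3i).
Their magnitudes are: 3.606, 3.606, 4, 3.606, 3.606.
Zeros with |z| < R = 5.0: (-3 + 2i), (-3 - 2i), 4, (-2 + 3i), (-2 - 3i).
Count = 5.
By the argument principle, (1/2πi) ∮_{|z|=R} p'(z)/p(z) dz equals exactly this count.

Number of zeros inside |z| < 5.0: 5.


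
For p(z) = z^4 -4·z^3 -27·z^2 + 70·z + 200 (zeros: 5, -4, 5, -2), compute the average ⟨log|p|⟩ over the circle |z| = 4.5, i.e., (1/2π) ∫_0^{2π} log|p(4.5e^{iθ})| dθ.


Zeros: -4, -2, 5, 5; r = 4.5.
Inside |z| < r: -4, -2. Outside (|z| ≥ r): 5, 5.
p(0) = 200, so log|p(0)| = log(200) = 5.2983.
Apply Jensen: I(r) = log|p(0)| + Σ_k log(r/|z_k|), summed over zeros inside |z| < r.
  log(r/|z_k|) for z_k = -4: log(4.5/4) = 0.1178
  log(r/|z_k|) for z_k = -2: log(4.5/2) = 0.8109
  Outside zeros (5, 5) contribute nothing to the Jensen sum.
Sum over inside zeros: 0.9287.
I(r) = log|p(0)| + (inside sum) = 5.2983 + 0.9287 = 6.2270.
Note: since some zeros are outside |z| ≤ r, the simplified n·log(r) form does NOT apply — only the inside zeros contribute.

I(r) ≈ 6.2270.


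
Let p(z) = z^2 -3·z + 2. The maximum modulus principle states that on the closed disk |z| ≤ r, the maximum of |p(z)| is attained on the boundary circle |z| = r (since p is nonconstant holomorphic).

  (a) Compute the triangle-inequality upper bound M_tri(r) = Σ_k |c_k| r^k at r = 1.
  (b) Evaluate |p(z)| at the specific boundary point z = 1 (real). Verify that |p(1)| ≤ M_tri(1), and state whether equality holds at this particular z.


Coefficients: c_0 = 2, c_1 = -3, c_2 = 1. Radius r = 1.
Part (a). Triangle bound: M_tri(r) = Σ_k |c_k| r^k
  = |2|·1^0 + |-3|·1^1 + |1|·1^2
  = 2 + 3 + 1 = 6.
This bounds M(r) := max_{|z|=r} |p(z)| from above; equality holds iff all terms c_k z^k can be made to align in phase at a single z on |z|=r.
Part (b). At z = 1 (real, on the circle |z| = r):
  p(1) = (2)·1^0 + (-3)·1^1 + (1)·1^2 = 0.
  |p(1)| = 0.
Check: |p(1)| = 0 ≤ 6 = M_tri(1). ✓ Equality does not hold at z = 1 (the coefficients have mixed signs, so the terms do not all align in phase there).

M_tri(1) = 6; |p(1)| = 0; equality at z=1: no.


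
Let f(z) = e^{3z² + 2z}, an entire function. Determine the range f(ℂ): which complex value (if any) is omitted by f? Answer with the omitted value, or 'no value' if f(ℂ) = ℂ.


Little Picard bounds the complement of f(ℂ) to at most one point.
The exponent g(z) = 3z² + 2z is a nonconstant polynomial, hence surjective onto ℂ. So e^{g(z)} takes every value in {e^w : w ∈ ℂ} = ℂ ∖ {0}. Adding 0 shifts the range to ℂ ∖ {0}. f omits exactly 0.

Omitted value: 0.


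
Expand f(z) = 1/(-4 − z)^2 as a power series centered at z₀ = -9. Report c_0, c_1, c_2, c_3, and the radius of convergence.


Let w = z − z₀, so z = z₀ + w.
Then -4 − z = -4 − (z₀ + w) = (-4 − z₀) − w = 5 − w.
f(z) = 1/(5 − w)^2 = (1/(5)^2) · (1 − w/(5))^{−2}.
By the binomial series (1−u)^{−2} = Σ_{n≥0} C(n+1, 1) u^n for |u|<1, with u = w/(5):
  c_n = C(n+1, 1) / (5)^(n+2).
  c_0 = 1/(5)^2 = 1/25.
  c_1 = 2/(5)^3 = 2/125.
  c_2 = 3/(5)^4 = 3/625.
  c_3 = 4/(5)^5 = 4/3125.
The series is valid for |w/d| < 1, i.e. |z − z₀| < |d|.
Radius of convergence: R = |-4 − z₀| = |5| = 5 (distance from z₀ to the singularity z = -4).

c_0 = 1/25, c_1 = 2/125, c_2 = 3/625, c_3 = 4/3125; R = 5.


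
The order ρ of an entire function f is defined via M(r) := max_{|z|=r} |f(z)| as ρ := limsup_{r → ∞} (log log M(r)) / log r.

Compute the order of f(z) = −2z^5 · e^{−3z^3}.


M(r) = max_{|z|=r} |-2|·|z|^5·|e^{−3z^3}| = 2·r^5 · e^{3r^3} (the factors attain their maxima compatibly on |z|=r). Then log M(r) = log 2 + 5·log r + 3r^3, dominated by the last term, so log log M(r) ~ 3·log r. The polynomial factor -2z^5 contributes only a log r term and does not affect the order. ρ = 3.
Therefore ρ = 3.

Order ρ = 3.


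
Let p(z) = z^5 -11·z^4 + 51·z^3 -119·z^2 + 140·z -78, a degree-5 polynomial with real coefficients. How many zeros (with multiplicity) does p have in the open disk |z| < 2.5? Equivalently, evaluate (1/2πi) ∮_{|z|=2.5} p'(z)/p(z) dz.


The zeros of p are: (3 + 2i), (3 - 2i), (1 + 1i), (1 - 1i), 3.
Their magnitudes are: 3.606, 3.606, 1.414, 1.414, 3.
Zeros with |z| < R = 2.5: (1 + 1i), (1 - 1i).
Count = 2.
By the argument principle, (1/2πi) ∮_{|z|=R} p'(z)/p(z) dz equals exactly this count.

Number of zeros inside |z| < 2.5: 2.


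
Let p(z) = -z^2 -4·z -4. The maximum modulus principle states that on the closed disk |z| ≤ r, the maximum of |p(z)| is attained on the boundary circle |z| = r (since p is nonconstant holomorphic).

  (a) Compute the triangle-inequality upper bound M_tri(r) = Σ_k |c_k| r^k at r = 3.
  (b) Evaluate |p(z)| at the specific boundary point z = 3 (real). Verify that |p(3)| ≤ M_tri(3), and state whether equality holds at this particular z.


Coefficients: c_0 = -4, c_1 = -4, c_2 = -1. Radius r = 3.
Part (a). Triangle bound: M_tri(r) = Σ_k |c_k| r^k
  = |-4|·3^0 + |-4|·3^1 + |-1|·3^2
  = 4 + 12 + 9 = 25.
This bounds M(r) := max_{|z|=r} |p(z)| from above; equality holds iff all terms c_k z^k can be made to align in phase at a single z on |z|=r.
Part (b). At z = 3 (real, on the circle |z| = r):
  p(3) = (-4)·3^0 + (-4)·3^1 + (-1)·3^2 = -25.
  |p(3)| = 25.
Since all nonzero coefficients share the same sign, |p(3)| = 25 = M_tri(3); the triangle bound is attained at z = 3, so in fact M(r) = 25.

M_tri(3) = 25; |p(3)| = 25; equality at z=3: yes.


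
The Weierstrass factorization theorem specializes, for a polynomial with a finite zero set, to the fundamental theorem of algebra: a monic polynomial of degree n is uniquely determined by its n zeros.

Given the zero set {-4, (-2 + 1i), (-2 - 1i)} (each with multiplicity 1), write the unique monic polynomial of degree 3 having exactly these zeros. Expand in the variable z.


The polynomial is p(z) = ∏_{α ∈ S} (z − α), where S = {-4, (-2 + 1i), (-2 - 1i)}.
Expanding the product yields: p(z) = z^3 + 8·z^2 + 21·z + 20.
Note conjugate pairs combine to real quadratics: (z − (-2+1i))(z − (-2−1i)) = z² + 4z + 5.
The resulting polynomial has degree 3 and real coefficients as required.

p(z) = z^3 + 8·z^2 + 21·z + 20.


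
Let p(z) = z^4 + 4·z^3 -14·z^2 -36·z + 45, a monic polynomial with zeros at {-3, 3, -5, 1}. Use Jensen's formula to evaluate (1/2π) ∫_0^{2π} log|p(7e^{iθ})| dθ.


Zeros: -5, -3, 1, 3; r = 7.
Inside |z| < r: -5, -3, 1, 3. Outside (|z| ≥ r): ∅.
p(0) = 45, so log|p(0)| = log(45) = 3.8067.
Apply Jensen: I(r) = log|p(0)| + Σ_k log(r/|z_k|), summed over zeros inside |z| < r.
  log(r/|z_k|) for z_k = -3: log(7/3) = 0.8473
  log(r/|z_k|) for z_k = 3: log(7/3) = 0.8473
  log(r/|z_k|) for z_k = -5: log(7/5) = 0.3365
  log(r/|z_k|) for z_k = 1: log(7/1) = 1.9459
Sum over inside zeros: 3.9770.
I(r) = log|p(0)| + (inside sum) = 3.8067 + 3.9770 = 7.7836.
Closed form (all zeros inside, monic): I(r) = n·log(r) = 4·log(7) = 7.7836. ✓

I(r) ≈ 7.7836.


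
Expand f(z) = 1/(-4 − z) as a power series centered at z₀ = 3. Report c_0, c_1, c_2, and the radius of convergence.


Let w = z − z₀, so z = z₀ + w.
Then -4 − z = -4 − (z₀ + w) = (-4 − z₀) − w = -7 − w.
f(z) = 1/(-7 − w) = (1/(-7)) · 1/(1 − w/(-7)) = Σ_{n≥0} w^n / (-7)^(n+1).
So c_n = 1/(-7)^(n+1):
  c_0 = 1/(-7)^1 = -1/7.
  c_1 = 1/(-7)^2 = 1/49.
  c_2 = 1/(-7)^3 = -1/343.
The series is valid for |w/d| < 1, i.e. |z − z₀| < |d|.
Radius of convergence: R = |-4 − z₀| = |-7| = 7 (distance from z₀ to the singularity z = -4).

c_0 = -1/7, c_1 = 1/49, c_2 = -1/343; R = 7.


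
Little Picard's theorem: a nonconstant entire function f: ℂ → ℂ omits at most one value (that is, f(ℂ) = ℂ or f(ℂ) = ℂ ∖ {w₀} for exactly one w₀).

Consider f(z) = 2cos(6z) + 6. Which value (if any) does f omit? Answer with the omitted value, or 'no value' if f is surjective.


Little Picard bounds the complement of f(ℂ) to at most one point.
cos is entire and surjective onto ℂ: for every w ∈ ℂ, cos(ζ) = w has a solution ζ ∈ ℂ (e.g., via the complex inverse arccos). With ζ = 6z this gives z = ζ/(6). Then 2·cos(6z) takes every value in 2·ℂ = ℂ, and adding 6 is a bijection of ℂ. So f is surjective and omits no value. (Note: only on the real line is cos bounded by [−1, 1].)

Omitted value: no value.


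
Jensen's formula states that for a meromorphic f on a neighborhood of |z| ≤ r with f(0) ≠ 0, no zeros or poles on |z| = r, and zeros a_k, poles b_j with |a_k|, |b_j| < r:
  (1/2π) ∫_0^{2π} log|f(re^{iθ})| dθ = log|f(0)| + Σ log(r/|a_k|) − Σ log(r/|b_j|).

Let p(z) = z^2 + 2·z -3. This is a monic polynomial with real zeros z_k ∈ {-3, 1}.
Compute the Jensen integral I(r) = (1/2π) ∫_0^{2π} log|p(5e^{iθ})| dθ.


Zeros: -3, 1; r = 5.
Inside |z| < r: -3, 1. Outside (|z| ≥ r): ∅.
p(0) = -3, so log|p(0)| = log(3) = 1.0986.
Apply Jensen: I(r) = log|p(0)| + Σ_k log(r/|z_k|), summed over zeros inside |z| < r.
  log(r/|z_k|) for z_k = -3: log(5/3) = 0.5108
  log(r/|z_k|) for z_k = 1: log(5/1) = 1.6094
Sum over inside zeros: 2.1203.
I(r) = log|p(0)| + (inside sum) = 1.0986 + 2.1203 = 3.2189.
Closed form (all zeros inside, monic): I(r) = n·log(r) = 2·log(5) = 3.2189. ✓

I(r) ≈ 3.2189.


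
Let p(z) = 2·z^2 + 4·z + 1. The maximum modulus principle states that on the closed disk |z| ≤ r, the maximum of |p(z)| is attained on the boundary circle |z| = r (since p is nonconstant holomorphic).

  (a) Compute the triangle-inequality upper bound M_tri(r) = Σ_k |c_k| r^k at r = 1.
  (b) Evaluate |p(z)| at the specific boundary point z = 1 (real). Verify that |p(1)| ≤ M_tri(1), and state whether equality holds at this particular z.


Coefficients: c_0 = 1, c_1 = 4, c_2 = 2. Radius r = 1.
Part (a). Triangle bound: M_tri(r) = Σ_k |c_k| r^k
  = |1|·1^0 + |4|·1^1 + |2|·1^2
  = 1 + 4 + 2 = 7.
This bounds M(r) := max_{|z|=r} |p(z)| from above; equality holds iff all terms c_k z^k can be made to align in phase at a single z on |z|=r.
Part (b). At z = 1 (real, on the circle |z| = r):
  p(1) = (1)·1^0 + (4)·1^1 + (2)·1^2 = 7.
  |p(1)| = 7.
Since all nonzero coefficients share the same sign, |p(1)| = 7 = M_tri(1); the triangle bound is attained at z = 1, so in fact M(r) = 7.

M_tri(1) = 7; |p(1)| = 7; equality at z=1: yes.


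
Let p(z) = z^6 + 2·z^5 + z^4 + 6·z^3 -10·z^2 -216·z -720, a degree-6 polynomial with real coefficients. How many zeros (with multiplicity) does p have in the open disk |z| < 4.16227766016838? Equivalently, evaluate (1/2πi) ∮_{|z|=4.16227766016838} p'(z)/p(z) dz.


The zeros of p are: (1 + 3i), (1 - 3i), 3, (-2 + 2i), (-2 - 2i), -3.
Their magnitudes are: 3.162, 3.162, 3, 2.828, 2.828, 3.
Zeros with |z| < R = 4.16227766016838: (1 + 3i), (1 - 3i), 3, (-2 + 2i), (-2 - 2i), -3.
Count = 6.
By the argument principle, (1/2πi) ∮_{|z|=R} p'(z)/p(z) dz equals exactly this count.

Number of zeros inside |z| < 4.16227766016838: 6.


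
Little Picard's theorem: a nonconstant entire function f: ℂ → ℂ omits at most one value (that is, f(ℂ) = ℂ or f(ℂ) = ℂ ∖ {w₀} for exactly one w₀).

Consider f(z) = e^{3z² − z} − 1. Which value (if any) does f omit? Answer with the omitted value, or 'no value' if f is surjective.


Little Picard bounds the complement of f(ℂ) to at most one point.
The exponent g(z) = 3z² − z is a nonconstant polynomial, hence surjective onto ℂ. So e^{g(z)} takes every value in {e^w : w ∈ ℂ} = ℂ ∖ {0}. Adding -1 shifts the range to ℂ ∖ {-1}. f omits exactly -1.

Omitted value: -1.


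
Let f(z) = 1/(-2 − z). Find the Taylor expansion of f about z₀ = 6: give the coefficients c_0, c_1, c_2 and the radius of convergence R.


Let w = z − z₀, so z = z₀ + w.
Then -2 − z = -2 − (z₀ + w) = (-2 − z₀) − w = -8 − w.
f(z) = 1/(-8 − w) = (1/(-8)) · 1/(1 − w/(-8)) = Σ_{n≥0} w^n / (-8)^(n+1).
So c_n = 1/(-8)^(n+1):
  c_0 = 1/(-8)^1 = -1/8.
  c_1 = 1/(-8)^2 = 1/64.
  c_2 = 1/(-8)^3 = -1/512.
The series is valid for |w/d| < 1, i.e. |z − z₀| < |d|.
Radius of convergence: R = |-2 − z₀| = |-8| = 8 (distance from z₀ to the singularity z = -2).

c_0 = -1/8, c_1 = 1/64, c_2 = -1/512; R = 8.


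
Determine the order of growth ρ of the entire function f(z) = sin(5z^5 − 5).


Write sin(w) = (e^{iw} ± e^{−iw})/(2 or 2i), so |sin(w)| ≤ e^{|w|}. With w = 5z^5 − 5, |w| ≤ 5r^5 + 5 on |z|=r, giving M(r) ≤ e^{5r^5 + 5} and ρ ≤ 5. For the lower bound, choose z on |z|=r with 5z^5 purely imaginary of modulus 5r^5; then |sin(5z^5 − 5)| grows like e^{5r^5}/2, so ρ ≥ 5. Hence ρ = 5.
Therefore ρ = 5.

Order ρ = 5.


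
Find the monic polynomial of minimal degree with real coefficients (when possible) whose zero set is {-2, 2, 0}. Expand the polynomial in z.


The polynomial is p(z) = ∏_{α ∈ S} (z − α), where S = {-2, 2, 0}.
Expanding the product yields: p(z) = z^3 -4·z.
The resulting polynomial has degree 3 and real coefficients as required.

p(z) = z^3 -4·z.


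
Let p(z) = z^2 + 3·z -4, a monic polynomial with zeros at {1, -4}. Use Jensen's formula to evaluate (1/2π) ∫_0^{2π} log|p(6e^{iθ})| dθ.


Zeros: -4, 1; r = 6.
Inside |z| < r: -4, 1. Outside (|z| ≥ r): ∅.
p(0) = -4, so log|p(0)| = log(4) = 1.3863.
Apply Jensen: I(r) = log|p(0)| + Σ_k log(r/|z_k|), summed over zeros inside |z| < r.
  log(r/|z_k|) for z_k = 1: log(6/1) = 1.7918
  log(r/|z_k|) for z_k = -4: log(6/4) = 0.4055
Sum over inside zeros: 2.1972.
I(r) = log|p(0)| + (inside sum) = 1.3863 + 2.1972 = 3.5835.
Closed form (all zeros inside, monic): I(r) = n·log(r) = 2·log(6) = 3.5835. ✓

I(r) ≈ 3.5835.


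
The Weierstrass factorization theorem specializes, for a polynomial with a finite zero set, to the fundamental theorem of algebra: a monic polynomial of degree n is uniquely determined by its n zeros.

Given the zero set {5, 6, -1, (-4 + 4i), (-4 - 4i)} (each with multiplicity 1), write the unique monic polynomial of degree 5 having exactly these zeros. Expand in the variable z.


The polynomial is p(z) = ∏_{α ∈ S} (z − α), where S = {5, 6, -1, (-4 + 4i), (-4 - 4i)}.
Expanding the product yields: p(z) = z^5 -2·z^4 -29·z^3 -138·z^2 + 848·z + 960.
Note conjugate pairs combine to real quadratics: (z − (-4+4i))(z − (-4−4i)) = z² + 8z + 32.
The resulting polynomial has degree 5 and real coefficients as required.

p(z) = z^5 -2·z^4 -29·z^3 -138·z^2 + 848·z + 960.


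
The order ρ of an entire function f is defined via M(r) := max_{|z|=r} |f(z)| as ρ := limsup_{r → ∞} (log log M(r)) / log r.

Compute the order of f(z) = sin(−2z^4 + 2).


Write sin(w) = (e^{iw} ± e^{−iw})/(2 or 2i), so |sin(w)| ≤ e^{|w|}. With w = −2z^4 + 2, |w| ≤ 2r^4 + 2 on |z|=r, giving M(r) ≤ e^{2r^4 + 2} and ρ ≤ 4. For the lower bound, choose z on |z|=r with -2z^4 purely imaginary of modulus 2r^4; then |sin(−2z^4 + 2)| grows like e^{2r^4}/2, so ρ ≥ 4. Hence ρ = 4.
Therefore ρ = 4.

Order ρ = 4.


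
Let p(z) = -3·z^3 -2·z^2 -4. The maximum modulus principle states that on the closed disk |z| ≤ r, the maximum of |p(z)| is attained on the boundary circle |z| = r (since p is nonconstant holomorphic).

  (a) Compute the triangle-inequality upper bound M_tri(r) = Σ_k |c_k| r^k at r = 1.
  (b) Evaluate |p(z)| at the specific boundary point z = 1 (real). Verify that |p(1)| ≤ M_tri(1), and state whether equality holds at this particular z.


Coefficients: c_0 = -4, c_1 = 0, c_2 = -2, c_3 = -3. Radius r = 1.
Part (a). Triangle bound: M_tri(r) = Σ_k |c_k| r^k
  = |-4|·1^0 + |0|·1^1 + |-2|·1^2 + |-3|·1^3
  = 4 + 0 + 2 + 3 = 9.
This bounds M(r) := max_{|z|=r} |p(z)| from above; equality holds iff all terms c_k z^k can be made to align in phase at a single z on |z|=r.
Part (b). At z = 1 (real, on the circle |z| = r):
  p(1) = (-4)·1^0 + (0)·1^1 + (-2)·1^2 + (-3)·1^3 = -9.
  |p(1)| = 9.
Since all nonzero coefficients share the same sign, |p(1)| = 9 = M_tri(1); the triangle bound is attained at z = 1, so in fact M(r) = 9.

M_tri(1) = 9; |p(1)| = 9; equality at z=1: yes.


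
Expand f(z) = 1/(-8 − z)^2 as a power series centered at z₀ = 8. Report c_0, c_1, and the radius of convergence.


Let w = z − z₀, so z = z₀ + w.
Then -8 − z = -8 − (z₀ + w) = (-8 − z₀) − w = -16 − w.
f(z) = 1/(-16 − w)^2 = (1/(-16)^2) · (1 − w/(-16))^{−2}.
By the binomial series (1−u)^{−2} = Σ_{n≥0} C(n+1, 1) u^n for |u|<1, with u = w/(-16):
  c_n = C(n+1, 1) / (-16)^(n+2).
  c_0 = 1/(-16)^2 = 1/256.
  c_1 = 2/(-16)^3 = -1/2048.
The series is valid for |w/d| < 1, i.e. |z − z₀| < |d|.
Radius of convergence: R = |-8 − z₀| = |-16| = 16 (distance from z₀ to the singularity z = -8).

c_0 = 1/256, c_1 = -1/2048; R = 16.


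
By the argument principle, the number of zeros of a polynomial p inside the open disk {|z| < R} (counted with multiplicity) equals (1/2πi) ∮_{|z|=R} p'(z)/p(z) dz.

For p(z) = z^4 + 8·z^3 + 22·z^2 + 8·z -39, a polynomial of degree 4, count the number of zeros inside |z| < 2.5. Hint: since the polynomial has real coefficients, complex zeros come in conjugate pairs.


The zeros of p are: 1, -3, (-3 + 2i), (-3 - 2i).
Their magnitudes are: 1, 3, 3.606, 3.606.
Zeros with |z| < R = 2.5: 1.
Count = 1.
By the argument principle, (1/2πi) ∮_{|z|=R} p'(z)/p(z) dz equals exactly this count.

Number of zeros inside |z| < 2.5: 1.


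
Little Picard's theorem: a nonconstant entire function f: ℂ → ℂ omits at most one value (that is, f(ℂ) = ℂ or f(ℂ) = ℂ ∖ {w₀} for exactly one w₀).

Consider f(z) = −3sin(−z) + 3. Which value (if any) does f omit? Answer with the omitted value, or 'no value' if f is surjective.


Little Picard bounds the complement of f(ℂ) to at most one point.
sin is entire and surjective onto ℂ: for every w ∈ ℂ, sin(ζ) = w has a solution ζ ∈ ℂ (e.g., via the complex inverse arcsin). With ζ = −z this gives z = ζ/(-1). Then -3·sin(−z) takes every value in -3·ℂ = ℂ, and adding 3 is a bijection of ℂ. So f is surjective and omits no value. (Note: only on the real line is sin bounded by [−1, 1].)

Omitted value: no value.


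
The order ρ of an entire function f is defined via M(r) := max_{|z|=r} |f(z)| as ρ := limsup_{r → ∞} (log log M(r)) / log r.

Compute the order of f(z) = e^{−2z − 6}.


|e^{−2z − 6}| = e^{Re(-2·z) + -6} ≤ e^{2|z|^1 + -6} = e^{2r^1 + -6} on |z| = r, so ρ ≤ 1. Choosing z on |z|=r so that -2·z is real positive (always possible by picking arg z appropriately) gives |f(z)| = e^{2r^1 + -6}, matching the bound. The additive constant -6 does not affect log log M(r) ~ 1·log r. Hence ρ = 1.
Therefore ρ = 1.

Order ρ = 1.


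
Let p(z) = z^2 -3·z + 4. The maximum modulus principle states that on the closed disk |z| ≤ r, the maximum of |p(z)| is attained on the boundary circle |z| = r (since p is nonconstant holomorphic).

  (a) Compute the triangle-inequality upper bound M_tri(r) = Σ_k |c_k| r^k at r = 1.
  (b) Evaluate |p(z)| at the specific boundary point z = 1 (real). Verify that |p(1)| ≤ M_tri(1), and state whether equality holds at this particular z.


Coefficients: c_0 = 4, c_1 = -3, c_2 = 1. Radius r = 1.
Part (a). Triangle bound: M_tri(r) = Σ_k |c_k| r^k
  = |4|·1^0 + |-3|·1^1 + |1|·1^2
  = 4 + 3 + 1 = 8.
This bounds M(r) := max_{|z|=r} |p(z)| from above; equality holds iff all terms c_k z^k can be made to align in phase at a single z on |z|=r.
Part (b). At z = 1 (real, on the circle |z| = r):
  p(1) = (4)·1^0 + (-3)·1^1 + (1)·1^2 = 2.
  |p(1)| = 2.
Check: |p(1)| = 2 ≤ 8 = M_tri(1). ✓ Equality does not hold at z = 1 (the coefficients have mixed signs, so the terms do not all align in phase there).

M_tri(1) = 8; |p(1)| = 2; equality at z=1: no.


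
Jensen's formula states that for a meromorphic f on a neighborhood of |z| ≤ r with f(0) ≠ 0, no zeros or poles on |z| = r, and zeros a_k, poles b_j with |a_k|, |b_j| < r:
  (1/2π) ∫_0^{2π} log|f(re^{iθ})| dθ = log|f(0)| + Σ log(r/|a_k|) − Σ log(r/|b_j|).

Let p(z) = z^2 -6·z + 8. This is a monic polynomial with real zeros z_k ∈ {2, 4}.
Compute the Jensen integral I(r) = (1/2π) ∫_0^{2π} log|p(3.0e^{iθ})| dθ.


Zeros: 2, 4; r = 3.0.
Inside |z| < r: 2. Outside (|z| ≥ r): 4.
p(0) = 8, so log|p(0)| = log(8) = 2.0794.
Apply Jensen: I(r) = log|p(0)| + Σ_k log(r/|z_k|), summed over zeros inside |z| < r.
  log(r/|z_k|) for z_k = 2: log(3.0/2) = 0.4055
  Outside zeros (4) contribute nothing to the Jensen sum.
Sum over inside zeros: 0.4055.
I(r) = log|p(0)| + (inside sum) = 2.0794 + 0.4055 = 2.4849.
Note: since some zeros are outside |z| ≤ r, the simplified n·log(r) form does NOT apply — only the inside zeros contribute.

I(r) ≈ 2.4849.


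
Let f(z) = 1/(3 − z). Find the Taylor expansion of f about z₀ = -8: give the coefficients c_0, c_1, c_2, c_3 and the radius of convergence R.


Let w = z − z₀, so z = z₀ + w.
Then 3 − z = 3 − (z₀ + w) = (3 − z₀) − w = 11 − w.
f(z) = 1/(11 − w) = (1/(11)) · 1/(1 − w/(11)) = Σ_{n≥0} w^n / (11)^(n+1).
So c_n = 1/(11)^(n+1):
  c_0 = 1/(11)^1 = 1/11.
  c_1 = 1/(11)^2 = 1/121.
  c_2 = 1/(11)^3 = 1/1331.
  c_3 = 1/(11)^4 = 1/14641.
The series is valid for |w/d| < 1, i.e. |z − z₀| < |d|.
Radius of convergence: R = |3 − z₀| = |11| = 11 (distance from z₀ to the singularity z = 3).

c_0 = 1/11, c_1 = 1/121, c_2 = 1/1331, c_3 = 1/14641; R = 11.


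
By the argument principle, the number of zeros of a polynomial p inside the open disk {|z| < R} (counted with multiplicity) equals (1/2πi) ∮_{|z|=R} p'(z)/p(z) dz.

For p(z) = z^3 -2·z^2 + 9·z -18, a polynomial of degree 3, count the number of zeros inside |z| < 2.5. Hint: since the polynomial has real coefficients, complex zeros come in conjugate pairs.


The zeros of p are: 2, (0 + 3i), (0 - 3i).
Their magnitudes are: 2, 3, 3.
Zeros with |z| < R = 2.5: 2.
Count = 1.
By the argument principle, (1/2πi) ∮_{|z|=R} p'(z)/p(z) dz equals exactly this count.

Number of zeros inside |z| < 2.5: 1.


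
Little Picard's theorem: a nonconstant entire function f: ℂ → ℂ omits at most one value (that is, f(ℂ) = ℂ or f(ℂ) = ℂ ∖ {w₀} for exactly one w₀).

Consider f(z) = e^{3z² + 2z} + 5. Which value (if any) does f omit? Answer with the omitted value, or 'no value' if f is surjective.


Little Picard bounds the complement of f(ℂ) to at most one point.
The exponent g(z) = 3z² + 2z is a nonconstant polynomial, hence surjective onto ℂ. So e^{g(z)} takes every value in {e^w : w ∈ ℂ} = ℂ ∖ {0}. Adding 5 shifts the range to ℂ ∖ {5}. f omits exactly 5.

Omitted value: 5.
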